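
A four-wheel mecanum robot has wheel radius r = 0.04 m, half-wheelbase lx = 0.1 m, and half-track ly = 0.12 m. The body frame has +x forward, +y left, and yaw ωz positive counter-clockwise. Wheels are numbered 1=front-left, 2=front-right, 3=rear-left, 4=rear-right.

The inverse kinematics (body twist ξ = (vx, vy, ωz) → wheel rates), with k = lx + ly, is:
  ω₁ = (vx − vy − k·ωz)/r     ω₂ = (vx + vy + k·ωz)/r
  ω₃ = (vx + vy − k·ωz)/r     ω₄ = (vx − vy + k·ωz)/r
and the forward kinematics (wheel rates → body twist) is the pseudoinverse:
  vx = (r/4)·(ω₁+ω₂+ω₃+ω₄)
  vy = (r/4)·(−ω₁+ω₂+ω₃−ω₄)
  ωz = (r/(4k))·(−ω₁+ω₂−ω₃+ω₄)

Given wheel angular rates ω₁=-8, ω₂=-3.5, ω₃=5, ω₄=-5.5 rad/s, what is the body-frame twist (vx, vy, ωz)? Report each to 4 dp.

k = lx + ly = 0.1 + 0.12 = 0.2200
ω₁+ω₂+ω₃+ω₄ = -12.0000  →  vx = (0.04/4)·-12.0000 = -0.1200
−ω₁+ω₂+ω₃−ω₄ = 15.0000  →  vy = (0.04/4)·15.0000 = 0.1500
−ω₁+ω₂−ω₃+ω₄ = -6.0000  →  ωz = (0.04/0.8800)·-6.0000 = -0.2727

(-0.1200, 0.1500, -0.2727)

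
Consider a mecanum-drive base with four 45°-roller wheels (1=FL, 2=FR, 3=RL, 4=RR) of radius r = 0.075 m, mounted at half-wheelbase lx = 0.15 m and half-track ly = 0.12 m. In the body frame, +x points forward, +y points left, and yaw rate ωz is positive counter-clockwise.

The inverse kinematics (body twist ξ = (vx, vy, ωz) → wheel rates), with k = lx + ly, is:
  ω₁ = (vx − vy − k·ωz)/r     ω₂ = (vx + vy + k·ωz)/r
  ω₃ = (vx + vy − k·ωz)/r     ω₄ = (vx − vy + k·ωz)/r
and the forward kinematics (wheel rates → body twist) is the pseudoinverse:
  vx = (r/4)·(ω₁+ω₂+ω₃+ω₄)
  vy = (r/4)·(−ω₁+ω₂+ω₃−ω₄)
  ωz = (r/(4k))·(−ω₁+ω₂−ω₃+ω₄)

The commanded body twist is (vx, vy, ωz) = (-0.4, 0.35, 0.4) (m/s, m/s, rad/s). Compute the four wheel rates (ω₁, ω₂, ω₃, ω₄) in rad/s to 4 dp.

k = lx + ly = 0.15 + 0.12 = 0.2700;  k·ωz = 0.2700·0.4 = 0.1080
ω₁ (FL) = (vx − vy − k·ωz)/r = -0.8580/0.075 = -11.4400
ω₂ (FR) = (vx + vy + k·ωz)/r = 0.0580/0.075 = 0.7733
ω₃ (RL) = (vx + vy − k·ωz)/r = -0.1580/0.075 = -2.1067
ω₄ (RR) = (vx − vy + k·ωz)/r = -0.6420/0.075 = -8.5600

(-11.4400, 0.7733, -2.1067, -8.5600)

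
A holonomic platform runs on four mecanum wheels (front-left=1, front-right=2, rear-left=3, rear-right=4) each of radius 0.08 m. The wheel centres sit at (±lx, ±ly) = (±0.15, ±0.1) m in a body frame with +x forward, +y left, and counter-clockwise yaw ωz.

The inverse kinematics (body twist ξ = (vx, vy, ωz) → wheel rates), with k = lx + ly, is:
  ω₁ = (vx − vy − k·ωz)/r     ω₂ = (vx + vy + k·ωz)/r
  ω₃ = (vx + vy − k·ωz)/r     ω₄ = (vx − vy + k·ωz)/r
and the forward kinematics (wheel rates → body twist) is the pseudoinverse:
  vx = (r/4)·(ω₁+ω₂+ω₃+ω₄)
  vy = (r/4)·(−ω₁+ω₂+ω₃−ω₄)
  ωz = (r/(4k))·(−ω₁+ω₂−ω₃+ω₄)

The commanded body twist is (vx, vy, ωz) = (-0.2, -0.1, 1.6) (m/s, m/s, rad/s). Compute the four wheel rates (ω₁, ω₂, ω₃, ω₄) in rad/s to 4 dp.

(-6.2500, 1.2500, -8.7500, 3.7500)

k = lx + ly = 0.15 + 0.1 = 0.2500;  k·ωz = 0.2500·1.6 = 0.4000
ω₁ (FL) = (vx − vy − k·ωz)/r = -0.5000/0.08 = -6.2500
ω₂ (FR) = (vx + vy + k·ωz)/r = 0.1000/0.08 = 1.2500
ω₃ (RL) = (vx + vy − k·ωz)/r = -0.7000/0.08 = -8.7500
ω₄ (RR) = (vx − vy + k·ωz)/r = 0.3000/0.08 = 3.7500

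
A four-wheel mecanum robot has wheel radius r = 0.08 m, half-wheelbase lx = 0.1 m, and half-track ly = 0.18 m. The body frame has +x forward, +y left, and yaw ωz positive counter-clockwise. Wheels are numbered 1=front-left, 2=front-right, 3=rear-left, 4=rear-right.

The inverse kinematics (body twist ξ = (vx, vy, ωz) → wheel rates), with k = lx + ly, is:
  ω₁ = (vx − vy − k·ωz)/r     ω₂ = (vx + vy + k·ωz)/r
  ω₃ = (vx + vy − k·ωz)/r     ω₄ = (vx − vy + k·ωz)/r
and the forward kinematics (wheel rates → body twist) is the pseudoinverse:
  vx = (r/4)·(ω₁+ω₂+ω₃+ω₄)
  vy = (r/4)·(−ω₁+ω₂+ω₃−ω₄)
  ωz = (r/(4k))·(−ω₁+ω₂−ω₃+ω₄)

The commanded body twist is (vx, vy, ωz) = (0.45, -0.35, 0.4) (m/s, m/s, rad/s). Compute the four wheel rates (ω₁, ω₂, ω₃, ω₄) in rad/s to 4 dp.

(8.6000, 2.6500, -0.1500, 11.4000)

k = lx + ly = 0.1 + 0.18 = 0.2800;  k·ωz = 0.2800·0.4 = 0.1120
ω₁ (FL) = (vx − vy − k·ωz)/r = 0.6880/0.08 = 8.6000
ω₂ (FR) = (vx + vy + k·ωz)/r = 0.2120/0.08 = 2.6500
ω₃ (RL) = (vx + vy − k·ωz)/r = -0.0120/0.08 = -0.1500
ω₄ (RR) = (vx − vy + k·ωz)/r = 0.9120/0.08 = 11.4000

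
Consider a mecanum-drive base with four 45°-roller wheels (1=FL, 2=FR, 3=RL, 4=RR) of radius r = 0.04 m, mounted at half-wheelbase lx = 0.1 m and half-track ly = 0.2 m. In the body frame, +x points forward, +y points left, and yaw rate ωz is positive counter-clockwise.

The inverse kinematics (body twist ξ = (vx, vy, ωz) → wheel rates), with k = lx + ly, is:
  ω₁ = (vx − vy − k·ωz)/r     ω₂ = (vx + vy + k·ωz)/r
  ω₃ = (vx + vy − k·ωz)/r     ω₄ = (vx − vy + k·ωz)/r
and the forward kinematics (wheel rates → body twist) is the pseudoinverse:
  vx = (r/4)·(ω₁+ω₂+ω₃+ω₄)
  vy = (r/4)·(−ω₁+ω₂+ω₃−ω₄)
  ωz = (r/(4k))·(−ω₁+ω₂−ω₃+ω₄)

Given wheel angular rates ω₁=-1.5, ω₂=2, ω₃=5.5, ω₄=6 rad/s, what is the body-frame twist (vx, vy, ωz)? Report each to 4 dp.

k = lx + ly = 0.1 + 0.2 = 0.3000
ω₁+ω₂+ω₃+ω₄ = 12.0000  →  vx = (0.04/4)·12.0000 = 0.1200
−ω₁+ω₂+ω₃−ω₄ = 3.0000  →  vy = (0.04/4)·3.0000 = 0.0300
−ω₁+ω₂−ω₃+ω₄ = 4.0000  →  ωz = (0.04/1.2000)·4.0000 = 0.1333

(0.1200, 0.0300, 0.1333)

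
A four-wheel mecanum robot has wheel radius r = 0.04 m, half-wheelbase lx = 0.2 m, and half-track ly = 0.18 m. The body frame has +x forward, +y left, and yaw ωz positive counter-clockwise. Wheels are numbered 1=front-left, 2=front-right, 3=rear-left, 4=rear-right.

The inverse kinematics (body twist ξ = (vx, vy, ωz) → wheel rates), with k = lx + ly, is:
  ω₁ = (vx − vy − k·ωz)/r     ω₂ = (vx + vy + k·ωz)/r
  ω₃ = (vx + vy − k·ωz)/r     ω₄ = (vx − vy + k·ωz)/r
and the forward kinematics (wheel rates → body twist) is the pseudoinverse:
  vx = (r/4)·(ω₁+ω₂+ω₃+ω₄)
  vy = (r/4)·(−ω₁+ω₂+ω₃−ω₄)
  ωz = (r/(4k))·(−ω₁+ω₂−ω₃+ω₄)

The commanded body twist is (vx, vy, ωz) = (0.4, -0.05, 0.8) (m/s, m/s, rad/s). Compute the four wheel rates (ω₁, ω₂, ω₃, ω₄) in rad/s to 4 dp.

(3.6500, 16.3500, 1.1500, 18.8500)

k = lx + ly = 0.2 + 0.18 = 0.3800;  k·ωz = 0.3800·0.8 = 0.3040
ω₁ (FL) = (vx − vy − k·ωz)/r = 0.1460/0.04 = 3.6500
ω₂ (FR) = (vx + vy + k·ωz)/r = 0.6540/0.04 = 16.3500
ω₃ (RL) = (vx + vy − k·ωz)/r = 0.0460/0.04 = 1.1500
ω₄ (RR) = (vx − vy + k·ωz)/r = 0.7540/0.04 = 18.8500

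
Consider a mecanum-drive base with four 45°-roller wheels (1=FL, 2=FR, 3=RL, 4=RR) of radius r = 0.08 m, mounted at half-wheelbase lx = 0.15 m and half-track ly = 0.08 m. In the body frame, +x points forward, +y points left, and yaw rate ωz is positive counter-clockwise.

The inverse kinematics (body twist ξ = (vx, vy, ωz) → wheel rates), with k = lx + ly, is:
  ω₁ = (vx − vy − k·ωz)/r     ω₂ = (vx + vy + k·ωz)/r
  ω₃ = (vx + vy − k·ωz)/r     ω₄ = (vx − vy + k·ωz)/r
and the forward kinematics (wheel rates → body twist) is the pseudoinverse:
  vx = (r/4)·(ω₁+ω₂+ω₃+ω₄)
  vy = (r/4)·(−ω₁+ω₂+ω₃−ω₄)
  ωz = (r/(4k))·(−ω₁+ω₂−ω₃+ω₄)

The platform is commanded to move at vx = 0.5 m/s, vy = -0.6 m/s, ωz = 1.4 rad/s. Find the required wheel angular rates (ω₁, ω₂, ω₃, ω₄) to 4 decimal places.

(9.7250, 2.7750, -5.2750, 17.7750)

k = lx + ly = 0.15 + 0.08 = 0.2300;  k·ωz = 0.2300·1.4 = 0.3220
ω₁ (FL) = (vx − vy − k·ωz)/r = 0.7780/0.08 = 9.7250
ω₂ (FR) = (vx + vy + k·ωz)/r = 0.2220/0.08 = 2.7750
ω₃ (RL) = (vx + vy − k·ωz)/r = -0.4220/0.08 = -5.2750
ω₄ (RR) = (vx − vy + k·ωz)/r = 1.4220/0.08 = 17.7750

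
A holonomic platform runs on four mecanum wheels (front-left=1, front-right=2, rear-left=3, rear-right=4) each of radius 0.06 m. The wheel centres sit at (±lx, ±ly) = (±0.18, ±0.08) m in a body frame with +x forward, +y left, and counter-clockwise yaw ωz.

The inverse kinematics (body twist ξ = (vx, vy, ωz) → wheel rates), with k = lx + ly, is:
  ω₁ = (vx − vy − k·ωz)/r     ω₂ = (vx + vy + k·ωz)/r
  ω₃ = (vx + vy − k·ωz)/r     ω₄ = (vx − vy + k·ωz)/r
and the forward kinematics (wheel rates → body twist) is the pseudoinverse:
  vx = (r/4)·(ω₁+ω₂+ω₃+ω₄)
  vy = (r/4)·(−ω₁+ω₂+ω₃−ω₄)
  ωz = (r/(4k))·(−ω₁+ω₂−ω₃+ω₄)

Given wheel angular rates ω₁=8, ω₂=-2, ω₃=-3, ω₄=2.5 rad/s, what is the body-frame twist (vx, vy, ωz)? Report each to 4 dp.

k = lx + ly = 0.18 + 0.08 = 0.2600
ω₁+ω₂+ω₃+ω₄ = 5.5000  →  vx = (0.06/4)·5.5000 = 0.0825
−ω₁+ω₂+ω₃−ω₄ = -15.5000  →  vy = (0.06/4)·-15.5000 = -0.2325
−ω₁+ω₂−ω₃+ω₄ = -4.5000  →  ωz = (0.06/1.0400)·-4.5000 = -0.2596

(0.0825, -0.2325, -0.2596)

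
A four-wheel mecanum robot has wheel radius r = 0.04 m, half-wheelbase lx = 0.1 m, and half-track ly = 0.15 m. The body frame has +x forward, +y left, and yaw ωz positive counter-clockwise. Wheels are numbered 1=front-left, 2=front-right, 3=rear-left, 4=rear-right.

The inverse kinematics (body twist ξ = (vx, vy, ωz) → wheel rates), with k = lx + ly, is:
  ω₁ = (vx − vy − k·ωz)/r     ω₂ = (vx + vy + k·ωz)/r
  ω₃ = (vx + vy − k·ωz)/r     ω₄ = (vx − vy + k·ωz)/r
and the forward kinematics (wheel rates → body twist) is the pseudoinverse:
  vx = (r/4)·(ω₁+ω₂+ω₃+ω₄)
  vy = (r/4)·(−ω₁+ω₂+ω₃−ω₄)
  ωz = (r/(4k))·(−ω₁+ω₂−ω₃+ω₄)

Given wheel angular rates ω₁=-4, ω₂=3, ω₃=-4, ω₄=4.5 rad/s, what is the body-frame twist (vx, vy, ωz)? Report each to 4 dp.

(-0.0050, -0.0150, 0.6200)

k = lx + ly = 0.1 + 0.15 = 0.2500
ω₁+ω₂+ω₃+ω₄ = -0.5000  →  vx = (0.04/4)·-0.5000 = -0.0050
−ω₁+ω₂+ω₃−ω₄ = -1.5000  →  vy = (0.04/4)·-1.5000 = -0.0150
−ω₁+ω₂−ω₃+ω₄ = 15.5000  →  ωz = (0.04/1.0000)·15.5000 = 0.6200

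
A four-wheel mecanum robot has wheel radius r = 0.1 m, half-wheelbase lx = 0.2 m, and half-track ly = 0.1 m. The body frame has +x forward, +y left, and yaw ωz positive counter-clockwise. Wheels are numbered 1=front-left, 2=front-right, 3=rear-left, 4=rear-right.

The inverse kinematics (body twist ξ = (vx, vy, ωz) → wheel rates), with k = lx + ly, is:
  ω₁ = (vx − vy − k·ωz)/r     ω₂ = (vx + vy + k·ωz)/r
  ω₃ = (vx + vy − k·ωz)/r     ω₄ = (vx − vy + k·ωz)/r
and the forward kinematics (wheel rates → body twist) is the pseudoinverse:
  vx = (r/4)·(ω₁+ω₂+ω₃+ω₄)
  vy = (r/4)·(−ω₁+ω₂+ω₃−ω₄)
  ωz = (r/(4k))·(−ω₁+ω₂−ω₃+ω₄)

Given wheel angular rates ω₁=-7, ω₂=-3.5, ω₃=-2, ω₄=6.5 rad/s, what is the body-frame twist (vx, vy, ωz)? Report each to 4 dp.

(-0.1500, -0.1250, 1.0000)

k = lx + ly = 0.2 + 0.1 = 0.3000
ω₁+ω₂+ω₃+ω₄ = -6.0000  →  vx = (0.1/4)·-6.0000 = -0.1500
−ω₁+ω₂+ω₃−ω₄ = -5.0000  →  vy = (0.1/4)·-5.0000 = -0.1250
−ω₁+ω₂−ω₃+ω₄ = 12.0000  →  ωz = (0.1/1.2000)·12.0000 = 1.0000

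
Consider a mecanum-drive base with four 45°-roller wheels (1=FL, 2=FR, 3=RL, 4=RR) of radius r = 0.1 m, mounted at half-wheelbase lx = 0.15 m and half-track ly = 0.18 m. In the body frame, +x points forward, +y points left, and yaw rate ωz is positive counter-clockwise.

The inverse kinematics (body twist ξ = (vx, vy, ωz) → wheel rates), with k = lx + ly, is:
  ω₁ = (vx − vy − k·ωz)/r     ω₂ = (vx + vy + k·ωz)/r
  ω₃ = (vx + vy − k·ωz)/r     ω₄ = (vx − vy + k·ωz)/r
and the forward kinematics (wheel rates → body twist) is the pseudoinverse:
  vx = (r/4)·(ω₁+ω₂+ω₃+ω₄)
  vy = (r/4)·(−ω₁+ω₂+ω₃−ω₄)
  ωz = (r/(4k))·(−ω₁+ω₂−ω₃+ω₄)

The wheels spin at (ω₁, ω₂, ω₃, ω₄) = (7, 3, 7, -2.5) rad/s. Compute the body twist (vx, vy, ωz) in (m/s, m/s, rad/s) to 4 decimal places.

k = lx + ly = 0.15 + 0.18 = 0.3300
ω₁+ω₂+ω₃+ω₄ = 14.5000  →  vx = (0.1/4)·14.5000 = 0.3625
−ω₁+ω₂+ω₃−ω₄ = 5.5000  →  vy = (0.1/4)·5.5000 = 0.1375
−ω₁+ω₂−ω₃+ω₄ = -13.5000  →  ωz = (0.1/1.3200)·-13.5000 = -1.0227

(0.3625, 0.1375, -1.0227)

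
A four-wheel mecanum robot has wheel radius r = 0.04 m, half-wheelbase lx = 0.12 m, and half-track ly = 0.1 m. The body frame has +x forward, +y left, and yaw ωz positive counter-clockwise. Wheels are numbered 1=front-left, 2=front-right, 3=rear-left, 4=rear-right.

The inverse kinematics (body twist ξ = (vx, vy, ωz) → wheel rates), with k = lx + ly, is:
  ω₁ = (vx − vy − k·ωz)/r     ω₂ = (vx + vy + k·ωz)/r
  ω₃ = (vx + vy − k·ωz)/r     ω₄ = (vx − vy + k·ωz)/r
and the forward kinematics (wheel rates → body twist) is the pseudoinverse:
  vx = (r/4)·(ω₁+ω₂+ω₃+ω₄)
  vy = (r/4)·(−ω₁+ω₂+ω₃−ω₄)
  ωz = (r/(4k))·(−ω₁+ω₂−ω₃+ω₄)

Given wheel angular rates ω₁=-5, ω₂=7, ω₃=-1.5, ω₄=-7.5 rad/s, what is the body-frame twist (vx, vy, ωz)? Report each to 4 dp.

(-0.0700, 0.1800, 0.2727)

k = lx + ly = 0.12 + 0.1 = 0.2200
ω₁+ω₂+ω₃+ω₄ = -7.0000  →  vx = (0.04/4)·-7.0000 = -0.0700
−ω₁+ω₂+ω₃−ω₄ = 18.0000  →  vy = (0.04/4)·18.0000 = 0.1800
−ω₁+ω₂−ω₃+ω₄ = 6.0000  →  ωz = (0.04/0.8800)·6.0000 = 0.2727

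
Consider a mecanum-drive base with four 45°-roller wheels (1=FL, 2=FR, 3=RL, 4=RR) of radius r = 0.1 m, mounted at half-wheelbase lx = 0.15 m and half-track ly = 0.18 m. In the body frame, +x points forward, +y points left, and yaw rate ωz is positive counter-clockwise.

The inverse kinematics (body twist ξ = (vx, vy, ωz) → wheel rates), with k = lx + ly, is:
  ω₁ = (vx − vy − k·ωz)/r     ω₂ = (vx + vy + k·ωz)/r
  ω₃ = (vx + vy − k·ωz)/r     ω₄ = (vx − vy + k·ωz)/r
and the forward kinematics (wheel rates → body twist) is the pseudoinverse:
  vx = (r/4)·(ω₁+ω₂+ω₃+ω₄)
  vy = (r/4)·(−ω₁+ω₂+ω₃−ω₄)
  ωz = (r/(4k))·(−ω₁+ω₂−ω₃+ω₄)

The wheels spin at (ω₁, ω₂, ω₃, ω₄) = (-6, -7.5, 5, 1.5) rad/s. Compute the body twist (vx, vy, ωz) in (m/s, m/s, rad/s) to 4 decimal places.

(-0.1750, 0.0500, -0.3788)

k = lx + ly = 0.15 + 0.18 = 0.3300
ω₁+ω₂+ω₃+ω₄ = -7.0000  →  vx = (0.1/4)·-7.0000 = -0.1750
−ω₁+ω₂+ω₃−ω₄ = 2.0000  →  vy = (0.1/4)·2.0000 = 0.0500
−ω₁+ω₂−ω₃+ω₄ = -5.0000  →  ωz = (0.1/1.3200)·-5.0000 = -0.3788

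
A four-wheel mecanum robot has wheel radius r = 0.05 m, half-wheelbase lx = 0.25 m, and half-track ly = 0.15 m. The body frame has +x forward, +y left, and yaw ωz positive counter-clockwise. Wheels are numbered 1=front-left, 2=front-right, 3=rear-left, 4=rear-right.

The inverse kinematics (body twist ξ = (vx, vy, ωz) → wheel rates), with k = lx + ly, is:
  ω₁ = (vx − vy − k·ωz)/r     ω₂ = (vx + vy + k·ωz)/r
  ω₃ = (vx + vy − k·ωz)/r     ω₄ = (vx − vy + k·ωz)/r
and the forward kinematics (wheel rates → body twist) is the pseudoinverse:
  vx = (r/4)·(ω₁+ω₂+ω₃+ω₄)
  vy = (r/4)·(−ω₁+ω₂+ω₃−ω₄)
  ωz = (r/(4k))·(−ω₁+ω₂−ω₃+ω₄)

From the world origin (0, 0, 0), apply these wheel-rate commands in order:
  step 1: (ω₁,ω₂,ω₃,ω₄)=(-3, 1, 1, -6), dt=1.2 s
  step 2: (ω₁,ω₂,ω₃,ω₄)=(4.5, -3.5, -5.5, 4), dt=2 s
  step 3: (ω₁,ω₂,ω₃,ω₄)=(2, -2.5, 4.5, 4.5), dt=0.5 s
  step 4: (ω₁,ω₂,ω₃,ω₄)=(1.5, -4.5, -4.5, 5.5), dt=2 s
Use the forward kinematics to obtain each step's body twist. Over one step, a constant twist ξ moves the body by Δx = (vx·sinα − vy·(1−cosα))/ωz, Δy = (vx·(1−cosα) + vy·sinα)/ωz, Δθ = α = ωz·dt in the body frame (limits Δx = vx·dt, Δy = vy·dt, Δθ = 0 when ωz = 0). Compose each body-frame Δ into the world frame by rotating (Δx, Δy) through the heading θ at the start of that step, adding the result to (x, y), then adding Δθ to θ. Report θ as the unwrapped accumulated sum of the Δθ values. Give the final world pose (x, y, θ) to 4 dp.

(-0.1206, -0.6965, 0.1609)

step 1: ξ=(vx,vy,ωz)=(-0.0875, 0.1375, -0.0938), dt=1.2 → body Δ=(-0.0955, 0.1706, -0.1125) → world pose (-0.0955, 0.1706, -0.1125)
step 2: ξ=(vx,vy,ωz)=(-0.0063, -0.2188, 0.0469), dt=2.0 → body Δ=(0.0080, -0.4374, 0.0938) → world pose (-0.1367, -0.2650, -0.0187)
step 3: ξ=(vx,vy,ωz)=(0.1063, -0.0563, -0.1406), dt=0.5 → body Δ=(0.0521, -0.0300, -0.0703) → world pose (-0.0851, -0.2960, -0.0891)
step 4: ξ=(vx,vy,ωz)=(-0.0250, -0.2000, 0.1250), dt=2.0 → body Δ=(0.0003, -0.4021, 0.2500) → world pose (-0.1206, -0.6965, 0.1609)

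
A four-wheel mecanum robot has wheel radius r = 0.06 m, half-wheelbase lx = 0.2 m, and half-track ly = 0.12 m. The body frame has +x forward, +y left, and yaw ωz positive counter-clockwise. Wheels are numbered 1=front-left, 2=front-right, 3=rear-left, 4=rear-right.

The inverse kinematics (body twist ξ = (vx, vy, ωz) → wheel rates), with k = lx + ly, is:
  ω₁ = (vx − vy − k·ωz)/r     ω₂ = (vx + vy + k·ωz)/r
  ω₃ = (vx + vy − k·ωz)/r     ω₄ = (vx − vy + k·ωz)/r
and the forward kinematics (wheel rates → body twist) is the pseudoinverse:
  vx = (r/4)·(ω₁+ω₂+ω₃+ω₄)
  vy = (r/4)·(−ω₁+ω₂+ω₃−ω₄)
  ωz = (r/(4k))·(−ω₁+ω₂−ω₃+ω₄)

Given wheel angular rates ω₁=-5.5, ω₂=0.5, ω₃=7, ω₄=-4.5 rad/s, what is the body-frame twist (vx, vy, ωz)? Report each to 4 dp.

k = lx + ly = 0.2 + 0.12 = 0.3200
ω₁+ω₂+ω₃+ω₄ = -2.5000  →  vx = (0.06/4)·-2.5000 = -0.0375
−ω₁+ω₂+ω₃−ω₄ = 17.5000  →  vy = (0.06/4)·17.5000 = 0.2625
−ω₁+ω₂−ω₃+ω₄ = -5.5000  →  ωz = (0.06/1.2800)·-5.5000 = -0.2578

(-0.0375, 0.2625, -0.2578)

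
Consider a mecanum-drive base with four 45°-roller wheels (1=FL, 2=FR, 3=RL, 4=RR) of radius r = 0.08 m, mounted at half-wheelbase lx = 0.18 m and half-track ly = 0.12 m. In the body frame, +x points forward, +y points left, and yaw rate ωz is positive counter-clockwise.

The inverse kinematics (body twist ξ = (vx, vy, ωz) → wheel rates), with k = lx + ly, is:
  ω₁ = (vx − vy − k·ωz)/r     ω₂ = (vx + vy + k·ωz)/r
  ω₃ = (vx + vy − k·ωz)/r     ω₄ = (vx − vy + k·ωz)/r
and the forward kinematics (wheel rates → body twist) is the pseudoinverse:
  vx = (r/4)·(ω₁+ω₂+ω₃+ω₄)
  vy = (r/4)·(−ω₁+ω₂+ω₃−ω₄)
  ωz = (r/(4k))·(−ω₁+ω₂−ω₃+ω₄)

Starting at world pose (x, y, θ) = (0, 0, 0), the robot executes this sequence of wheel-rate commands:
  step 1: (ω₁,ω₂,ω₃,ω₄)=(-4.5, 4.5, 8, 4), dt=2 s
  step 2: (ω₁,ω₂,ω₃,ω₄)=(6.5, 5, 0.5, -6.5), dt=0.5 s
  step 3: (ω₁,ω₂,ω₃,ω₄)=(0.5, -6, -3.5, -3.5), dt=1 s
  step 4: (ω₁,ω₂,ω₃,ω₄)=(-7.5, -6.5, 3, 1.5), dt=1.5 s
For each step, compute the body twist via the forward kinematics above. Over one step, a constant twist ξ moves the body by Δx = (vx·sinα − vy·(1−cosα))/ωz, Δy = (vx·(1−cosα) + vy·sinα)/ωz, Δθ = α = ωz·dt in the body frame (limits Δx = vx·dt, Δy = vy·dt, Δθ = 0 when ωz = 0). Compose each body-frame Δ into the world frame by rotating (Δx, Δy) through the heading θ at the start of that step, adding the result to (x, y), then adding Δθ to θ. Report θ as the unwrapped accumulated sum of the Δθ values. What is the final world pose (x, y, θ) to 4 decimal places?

(-0.2036, 0.6392, -0.1000)

step 1: ξ=(vx,vy,ωz)=(0.2400, 0.2600, 0.3333), dt=2.0 → body Δ=(0.2782, 0.6365, 0.6667) → world pose (0.2782, 0.6365, 0.6667)
step 2: ξ=(vx,vy,ωz)=(0.1100, 0.1100, -0.5667), dt=0.5 → body Δ=(0.0620, 0.0465, -0.2833) → world pose (0.2982, 0.7114, 0.3833)
step 3: ξ=(vx,vy,ωz)=(-0.2500, -0.1300, -0.4333), dt=1.0 → body Δ=(-0.2700, -0.0726, -0.4333) → world pose (0.0750, 0.5430, -0.0500)
step 4: ξ=(vx,vy,ωz)=(-0.1900, 0.0500, -0.0333), dt=1.5 → body Δ=(-0.2830, 0.0821, -0.0500) → world pose (-0.2036, 0.6392, -0.1000)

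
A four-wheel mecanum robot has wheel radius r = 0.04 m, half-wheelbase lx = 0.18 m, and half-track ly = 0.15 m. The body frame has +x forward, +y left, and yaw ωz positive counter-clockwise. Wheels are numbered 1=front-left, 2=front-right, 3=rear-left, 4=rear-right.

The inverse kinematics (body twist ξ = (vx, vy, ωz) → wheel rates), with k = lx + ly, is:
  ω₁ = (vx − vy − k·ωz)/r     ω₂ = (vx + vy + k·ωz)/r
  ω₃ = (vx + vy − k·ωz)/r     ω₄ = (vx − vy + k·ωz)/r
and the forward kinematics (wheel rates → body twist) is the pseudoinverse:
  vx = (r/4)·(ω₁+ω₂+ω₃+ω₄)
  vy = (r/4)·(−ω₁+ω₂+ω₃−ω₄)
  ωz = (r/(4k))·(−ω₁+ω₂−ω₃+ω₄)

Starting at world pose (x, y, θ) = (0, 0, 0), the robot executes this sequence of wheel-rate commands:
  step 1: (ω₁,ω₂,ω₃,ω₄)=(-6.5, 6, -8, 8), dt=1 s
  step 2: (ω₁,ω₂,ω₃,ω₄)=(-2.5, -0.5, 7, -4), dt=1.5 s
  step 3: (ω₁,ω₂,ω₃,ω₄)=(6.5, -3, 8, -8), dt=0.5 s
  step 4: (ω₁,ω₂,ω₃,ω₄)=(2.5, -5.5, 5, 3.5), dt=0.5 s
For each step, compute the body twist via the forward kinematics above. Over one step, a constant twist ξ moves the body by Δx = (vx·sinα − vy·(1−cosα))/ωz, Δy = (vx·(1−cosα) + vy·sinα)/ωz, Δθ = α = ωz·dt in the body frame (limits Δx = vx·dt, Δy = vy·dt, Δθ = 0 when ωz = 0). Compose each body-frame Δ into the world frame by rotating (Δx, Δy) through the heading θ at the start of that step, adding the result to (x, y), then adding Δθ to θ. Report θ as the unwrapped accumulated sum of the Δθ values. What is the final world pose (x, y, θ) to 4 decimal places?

step 1: ξ=(vx,vy,ωz)=(-0.0050, -0.0350, 0.8636), dt=1.0 → body Δ=(0.0098, -0.0328, 0.8636) → world pose (0.0098, -0.0328, 0.8636)
step 2: ξ=(vx,vy,ωz)=(0.0000, 0.1300, -0.2727), dt=1.5 → body Δ=(0.0393, 0.1896, -0.4091) → world pose (-0.1088, 0.1202, 0.4545)
step 3: ξ=(vx,vy,ωz)=(0.0350, 0.0650, -0.7727), dt=0.5 → body Δ=(0.0233, 0.0284, -0.3864) → world pose (-0.1003, 0.1559, 0.0682)
step 4: ξ=(vx,vy,ωz)=(0.0550, -0.0650, -0.2879), dt=0.5 → body Δ=(0.0251, -0.0344, -0.1439) → world pose (-0.0730, 0.1234, -0.0758)

(-0.0730, 0.1234, -0.0758)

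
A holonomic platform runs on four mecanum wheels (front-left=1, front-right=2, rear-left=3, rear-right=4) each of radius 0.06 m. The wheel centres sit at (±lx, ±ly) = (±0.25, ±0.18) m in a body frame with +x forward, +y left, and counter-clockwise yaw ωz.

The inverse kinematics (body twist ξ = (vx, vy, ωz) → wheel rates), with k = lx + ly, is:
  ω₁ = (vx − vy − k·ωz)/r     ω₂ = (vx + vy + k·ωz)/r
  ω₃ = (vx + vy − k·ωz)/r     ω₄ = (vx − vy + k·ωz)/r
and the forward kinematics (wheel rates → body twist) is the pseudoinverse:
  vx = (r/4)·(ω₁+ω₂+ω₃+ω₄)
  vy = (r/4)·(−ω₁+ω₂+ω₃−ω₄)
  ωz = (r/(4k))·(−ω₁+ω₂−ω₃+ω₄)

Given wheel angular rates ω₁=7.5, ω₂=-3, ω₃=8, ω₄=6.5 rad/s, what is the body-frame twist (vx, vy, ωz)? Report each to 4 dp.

k = lx + ly = 0.25 + 0.18 = 0.4300
ω₁+ω₂+ω₃+ω₄ = 19.0000  →  vx = (0.06/4)·19.0000 = 0.2850
−ω₁+ω₂+ω₃−ω₄ = -9.0000  →  vy = (0.06/4)·-9.0000 = -0.1350
−ω₁+ω₂−ω₃+ω₄ = -12.0000  →  ωz = (0.06/1.7200)·-12.0000 = -0.4186

(0.2850, -0.1350, -0.4186)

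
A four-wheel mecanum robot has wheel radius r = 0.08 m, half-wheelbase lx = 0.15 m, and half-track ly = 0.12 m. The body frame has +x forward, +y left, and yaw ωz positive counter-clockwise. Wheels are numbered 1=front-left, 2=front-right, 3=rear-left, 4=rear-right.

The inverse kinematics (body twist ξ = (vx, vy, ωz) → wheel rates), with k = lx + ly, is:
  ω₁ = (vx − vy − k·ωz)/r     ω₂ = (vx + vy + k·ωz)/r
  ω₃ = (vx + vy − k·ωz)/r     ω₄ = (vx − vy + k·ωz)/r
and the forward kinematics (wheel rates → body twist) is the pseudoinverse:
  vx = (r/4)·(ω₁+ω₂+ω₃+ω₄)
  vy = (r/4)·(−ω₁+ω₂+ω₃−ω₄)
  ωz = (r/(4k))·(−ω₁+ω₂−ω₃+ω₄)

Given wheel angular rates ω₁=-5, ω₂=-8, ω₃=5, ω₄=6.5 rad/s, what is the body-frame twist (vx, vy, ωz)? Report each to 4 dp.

k = lx + ly = 0.15 + 0.12 = 0.2700
ω₁+ω₂+ω₃+ω₄ = -1.5000  →  vx = (0.08/4)·-1.5000 = -0.0300
−ω₁+ω₂+ω₃−ω₄ = -4.5000  →  vy = (0.08/4)·-4.5000 = -0.0900
−ω₁+ω₂−ω₃+ω₄ = -1.5000  →  ωz = (0.08/1.0800)·-1.5000 = -0.1111

(-0.0300, -0.0900, -0.1111)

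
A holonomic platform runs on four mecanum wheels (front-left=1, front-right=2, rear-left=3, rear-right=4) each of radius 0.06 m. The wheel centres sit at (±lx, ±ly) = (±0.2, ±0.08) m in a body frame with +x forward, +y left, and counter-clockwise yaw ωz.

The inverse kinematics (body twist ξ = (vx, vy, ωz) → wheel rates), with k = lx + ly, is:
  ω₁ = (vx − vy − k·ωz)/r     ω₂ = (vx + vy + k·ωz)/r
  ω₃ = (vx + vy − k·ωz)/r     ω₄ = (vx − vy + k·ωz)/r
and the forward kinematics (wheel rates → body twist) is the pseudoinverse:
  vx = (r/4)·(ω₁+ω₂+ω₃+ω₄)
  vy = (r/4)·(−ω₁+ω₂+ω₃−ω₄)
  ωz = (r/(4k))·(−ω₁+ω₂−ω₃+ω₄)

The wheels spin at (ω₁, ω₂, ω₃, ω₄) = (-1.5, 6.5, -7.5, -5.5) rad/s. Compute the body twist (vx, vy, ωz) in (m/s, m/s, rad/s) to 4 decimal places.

k = lx + ly = 0.2 + 0.08 = 0.2800
ω₁+ω₂+ω₃+ω₄ = -8.0000  →  vx = (0.06/4)·-8.0000 = -0.1200
−ω₁+ω₂+ω₃−ω₄ = 6.0000  →  vy = (0.06/4)·6.0000 = 0.0900
−ω₁+ω₂−ω₃+ω₄ = 10.0000  →  ωz = (0.06/1.1200)·10.0000 = 0.5357

(-0.1200, 0.0900, 0.5357)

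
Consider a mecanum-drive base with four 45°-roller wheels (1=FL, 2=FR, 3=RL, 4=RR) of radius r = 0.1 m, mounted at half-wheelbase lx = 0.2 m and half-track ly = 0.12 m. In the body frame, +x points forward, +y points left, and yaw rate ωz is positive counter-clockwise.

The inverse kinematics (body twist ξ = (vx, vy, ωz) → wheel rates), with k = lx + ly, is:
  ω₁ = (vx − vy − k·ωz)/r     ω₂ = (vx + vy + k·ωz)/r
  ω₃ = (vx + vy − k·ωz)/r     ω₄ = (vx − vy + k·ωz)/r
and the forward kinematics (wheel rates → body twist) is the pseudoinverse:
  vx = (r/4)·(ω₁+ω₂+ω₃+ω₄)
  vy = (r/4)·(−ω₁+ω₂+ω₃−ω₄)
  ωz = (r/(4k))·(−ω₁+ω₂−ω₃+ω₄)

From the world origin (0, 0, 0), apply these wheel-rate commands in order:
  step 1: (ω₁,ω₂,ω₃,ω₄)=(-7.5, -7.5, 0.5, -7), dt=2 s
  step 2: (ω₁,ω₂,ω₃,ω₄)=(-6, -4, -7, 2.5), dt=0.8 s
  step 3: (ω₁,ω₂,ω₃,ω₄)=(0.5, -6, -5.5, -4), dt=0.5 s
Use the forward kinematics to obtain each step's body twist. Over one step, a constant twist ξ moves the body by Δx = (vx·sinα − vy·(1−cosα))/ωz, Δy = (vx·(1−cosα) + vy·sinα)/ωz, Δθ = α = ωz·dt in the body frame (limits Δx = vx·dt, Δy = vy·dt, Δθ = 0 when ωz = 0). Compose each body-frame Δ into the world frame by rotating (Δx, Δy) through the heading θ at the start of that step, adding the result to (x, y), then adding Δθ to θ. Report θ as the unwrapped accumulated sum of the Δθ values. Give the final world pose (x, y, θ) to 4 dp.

step 1: ξ=(vx,vy,ωz)=(-0.5375, 0.1875, -0.5859), dt=2.0 → body Δ=(-0.6496, 0.8559, -1.1719) → world pose (-0.6496, 0.8559, -1.1719)
step 2: ξ=(vx,vy,ωz)=(-0.3625, -0.1875, 0.8984), dt=0.8 → body Δ=(-0.2140, -0.2372, 0.7188) → world pose (-0.9513, 0.9610, -0.4531)
step 3: ξ=(vx,vy,ωz)=(-0.3750, -0.2000, -0.3906), dt=0.5 → body Δ=(-0.1960, -0.0811, -0.1953) → world pose (-1.1631, 0.9739, -0.6484)

(-1.1631, 0.9739, -0.6484)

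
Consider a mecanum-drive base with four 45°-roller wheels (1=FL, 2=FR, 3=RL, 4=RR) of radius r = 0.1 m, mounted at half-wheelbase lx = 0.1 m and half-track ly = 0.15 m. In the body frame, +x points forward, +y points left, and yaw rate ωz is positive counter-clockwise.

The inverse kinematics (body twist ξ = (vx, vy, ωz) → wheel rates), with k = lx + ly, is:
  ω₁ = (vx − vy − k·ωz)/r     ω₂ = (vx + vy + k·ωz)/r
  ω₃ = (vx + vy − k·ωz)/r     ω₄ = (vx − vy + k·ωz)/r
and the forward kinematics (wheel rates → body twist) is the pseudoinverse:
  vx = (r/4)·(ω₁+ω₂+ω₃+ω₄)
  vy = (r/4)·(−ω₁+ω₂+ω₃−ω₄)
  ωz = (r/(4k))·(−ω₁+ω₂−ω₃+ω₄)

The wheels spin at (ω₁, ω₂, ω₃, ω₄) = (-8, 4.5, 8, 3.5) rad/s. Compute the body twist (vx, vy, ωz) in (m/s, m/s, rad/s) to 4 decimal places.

(0.2000, 0.4250, 0.8000)

k = lx + ly = 0.1 + 0.15 = 0.2500
ω₁+ω₂+ω₃+ω₄ = 8.0000  →  vx = (0.1/4)·8.0000 = 0.2000
−ω₁+ω₂+ω₃−ω₄ = 17.0000  →  vy = (0.1/4)·17.0000 = 0.4250
−ω₁+ω₂−ω₃+ω₄ = 8.0000  →  ωz = (0.1/1.0000)·8.0000 = 0.8000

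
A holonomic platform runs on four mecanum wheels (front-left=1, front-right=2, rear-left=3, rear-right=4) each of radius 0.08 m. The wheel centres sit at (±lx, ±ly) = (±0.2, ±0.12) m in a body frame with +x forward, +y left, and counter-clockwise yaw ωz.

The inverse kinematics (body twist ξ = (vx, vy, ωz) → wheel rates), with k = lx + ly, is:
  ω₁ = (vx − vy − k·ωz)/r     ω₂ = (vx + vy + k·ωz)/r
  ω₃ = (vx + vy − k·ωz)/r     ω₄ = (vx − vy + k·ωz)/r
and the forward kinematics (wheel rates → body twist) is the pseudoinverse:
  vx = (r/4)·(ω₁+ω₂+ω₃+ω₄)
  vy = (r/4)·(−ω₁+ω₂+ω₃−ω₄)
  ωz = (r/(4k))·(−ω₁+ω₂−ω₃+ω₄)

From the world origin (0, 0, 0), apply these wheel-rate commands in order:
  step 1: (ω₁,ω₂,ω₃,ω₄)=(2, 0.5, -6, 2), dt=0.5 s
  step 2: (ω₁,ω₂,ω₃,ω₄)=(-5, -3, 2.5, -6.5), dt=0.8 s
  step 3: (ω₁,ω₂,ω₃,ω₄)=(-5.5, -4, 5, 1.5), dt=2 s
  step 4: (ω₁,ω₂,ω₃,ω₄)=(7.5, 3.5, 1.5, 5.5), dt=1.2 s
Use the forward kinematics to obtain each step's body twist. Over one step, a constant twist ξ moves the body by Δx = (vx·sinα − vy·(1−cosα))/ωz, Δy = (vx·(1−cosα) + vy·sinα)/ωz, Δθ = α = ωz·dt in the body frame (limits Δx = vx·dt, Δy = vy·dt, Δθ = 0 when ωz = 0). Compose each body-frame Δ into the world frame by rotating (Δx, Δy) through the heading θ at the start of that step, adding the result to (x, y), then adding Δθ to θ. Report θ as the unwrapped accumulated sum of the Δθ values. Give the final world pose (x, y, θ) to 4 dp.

(0.0613, -0.0460, -0.3969)

step 1: ξ=(vx,vy,ωz)=(-0.0300, -0.1900, 0.4062), dt=0.5 → body Δ=(-0.0053, -0.0959, 0.2031) → world pose (-0.0053, -0.0959, 0.2031)
step 2: ξ=(vx,vy,ωz)=(-0.2400, 0.2200, -0.4375), dt=0.8 → body Δ=(-0.1576, 0.2057, -0.3500) → world pose (-0.2012, 0.0738, -0.1469)
step 3: ξ=(vx,vy,ωz)=(-0.0600, 0.1000, -0.1250), dt=2.0 → body Δ=(-0.0939, 0.2128, -0.2500) → world pose (-0.2629, 0.2981, -0.3969)
step 4: ξ=(vx,vy,ωz)=(0.3600, -0.1600, 0.0000), dt=1.2 → body Δ=(0.4320, -0.1920, 0.0000) → world pose (0.0613, -0.0460, -0.3969)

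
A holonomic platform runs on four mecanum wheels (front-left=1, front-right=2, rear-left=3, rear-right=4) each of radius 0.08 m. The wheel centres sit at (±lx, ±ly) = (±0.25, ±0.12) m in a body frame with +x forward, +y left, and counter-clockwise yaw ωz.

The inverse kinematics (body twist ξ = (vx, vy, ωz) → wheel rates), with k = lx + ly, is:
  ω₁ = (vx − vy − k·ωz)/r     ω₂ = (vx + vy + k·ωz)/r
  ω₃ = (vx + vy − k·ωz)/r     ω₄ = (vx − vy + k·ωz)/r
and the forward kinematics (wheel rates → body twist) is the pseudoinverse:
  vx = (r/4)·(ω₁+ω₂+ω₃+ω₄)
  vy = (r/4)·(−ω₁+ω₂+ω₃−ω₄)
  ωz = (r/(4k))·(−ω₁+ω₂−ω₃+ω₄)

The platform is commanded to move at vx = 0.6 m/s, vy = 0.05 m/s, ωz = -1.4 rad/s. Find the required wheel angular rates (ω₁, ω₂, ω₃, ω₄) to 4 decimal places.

(13.3500, 1.6500, 14.6000, 0.4000)

k = lx + ly = 0.25 + 0.12 = 0.3700;  k·ωz = 0.3700·-1.4 = -0.5180
ω₁ (FL) = (vx − vy − k·ωz)/r = 1.0680/0.08 = 13.3500
ω₂ (FR) = (vx + vy + k·ωz)/r = 0.1320/0.08 = 1.6500
ω₃ (RL) = (vx + vy − k·ωz)/r = 1.1680/0.08 = 14.6000
ω₄ (RR) = (vx − vy + k·ωz)/r = 0.0320/0.08 = 0.4000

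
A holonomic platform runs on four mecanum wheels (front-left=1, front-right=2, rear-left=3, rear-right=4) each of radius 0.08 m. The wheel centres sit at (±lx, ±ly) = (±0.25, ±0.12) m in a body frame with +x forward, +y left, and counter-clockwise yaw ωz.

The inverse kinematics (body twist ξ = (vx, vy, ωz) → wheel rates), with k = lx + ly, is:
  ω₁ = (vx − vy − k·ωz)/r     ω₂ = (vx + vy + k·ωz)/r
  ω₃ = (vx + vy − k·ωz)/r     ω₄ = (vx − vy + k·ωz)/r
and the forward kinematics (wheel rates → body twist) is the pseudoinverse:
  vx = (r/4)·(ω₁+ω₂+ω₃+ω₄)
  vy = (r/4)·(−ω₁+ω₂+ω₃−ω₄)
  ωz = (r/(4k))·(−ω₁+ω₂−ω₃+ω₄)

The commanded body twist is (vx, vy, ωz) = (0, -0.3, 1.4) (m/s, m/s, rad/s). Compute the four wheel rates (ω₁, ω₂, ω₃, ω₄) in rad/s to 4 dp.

(-2.7250, 2.7250, -10.2250, 10.2250)

k = lx + ly = 0.25 + 0.12 = 0.3700;  k·ωz = 0.3700·1.4 = 0.5180
ω₁ (FL) = (vx − vy − k·ωz)/r = -0.2180/0.08 = -2.7250
ω₂ (FR) = (vx + vy + k·ωz)/r = 0.2180/0.08 = 2.7250
ω₃ (RL) = (vx + vy − k·ωz)/r = -0.8180/0.08 = -10.2250
ω₄ (RR) = (vx − vy + k·ωz)/r = 0.8180/0.08 = 10.2250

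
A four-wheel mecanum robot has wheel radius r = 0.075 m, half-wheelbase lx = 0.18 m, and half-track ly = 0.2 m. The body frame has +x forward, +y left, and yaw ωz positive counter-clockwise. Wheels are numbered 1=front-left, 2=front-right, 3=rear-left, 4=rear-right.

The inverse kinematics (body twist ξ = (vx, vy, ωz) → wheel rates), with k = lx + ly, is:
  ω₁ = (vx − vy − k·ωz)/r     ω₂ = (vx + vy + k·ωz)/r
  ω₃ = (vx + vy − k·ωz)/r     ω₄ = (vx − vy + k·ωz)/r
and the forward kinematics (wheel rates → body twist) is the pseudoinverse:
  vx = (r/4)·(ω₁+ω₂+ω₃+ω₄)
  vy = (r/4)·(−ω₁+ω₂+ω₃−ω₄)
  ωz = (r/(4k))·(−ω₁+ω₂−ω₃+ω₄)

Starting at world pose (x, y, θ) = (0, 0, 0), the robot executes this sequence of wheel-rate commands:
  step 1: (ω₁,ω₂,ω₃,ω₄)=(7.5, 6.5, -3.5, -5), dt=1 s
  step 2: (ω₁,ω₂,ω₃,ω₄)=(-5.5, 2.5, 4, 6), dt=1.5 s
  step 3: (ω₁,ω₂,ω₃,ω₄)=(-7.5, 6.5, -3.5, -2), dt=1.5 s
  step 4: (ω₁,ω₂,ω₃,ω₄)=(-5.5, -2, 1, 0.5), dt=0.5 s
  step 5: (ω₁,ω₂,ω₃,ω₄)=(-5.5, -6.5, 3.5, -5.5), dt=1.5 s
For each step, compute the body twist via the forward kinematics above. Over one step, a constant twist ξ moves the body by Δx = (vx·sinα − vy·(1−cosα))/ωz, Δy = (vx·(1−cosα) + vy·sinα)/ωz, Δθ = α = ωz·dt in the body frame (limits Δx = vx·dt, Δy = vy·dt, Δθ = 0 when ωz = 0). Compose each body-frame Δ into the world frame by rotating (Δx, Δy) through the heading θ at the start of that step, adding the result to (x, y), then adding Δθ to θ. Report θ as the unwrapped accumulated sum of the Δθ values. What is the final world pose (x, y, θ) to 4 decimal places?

(-0.4052, -0.2507, 1.0979)

step 1: ξ=(vx,vy,ωz)=(0.1031, 0.0094, -0.1234), dt=1.0 → body Δ=(0.1034, 0.0030, -0.1234) → world pose (0.1034, 0.0030, -0.1234)
step 2: ξ=(vx,vy,ωz)=(0.1312, 0.1125, 0.4934), dt=1.5 → body Δ=(0.1197, 0.2234, 0.7401) → world pose (0.2498, 0.2099, 0.6168)
step 3: ξ=(vx,vy,ωz)=(-0.1219, 0.2344, 0.7648), dt=1.5 → body Δ=(-0.3258, 0.1855, 1.1472) → world pose (-0.1233, 0.1728, 1.7640)
step 4: ξ=(vx,vy,ωz)=(-0.1125, 0.0750, 0.1480), dt=0.5 → body Δ=(-0.0576, 0.0354, 0.0740) → world pose (-0.1470, 0.1095, 1.8380)
step 5: ξ=(vx,vy,ωz)=(-0.2625, 0.1500, -0.4934), dt=1.5 → body Δ=(-0.2792, 0.3442, -0.7401) → world pose (-0.4052, -0.2507, 1.0979)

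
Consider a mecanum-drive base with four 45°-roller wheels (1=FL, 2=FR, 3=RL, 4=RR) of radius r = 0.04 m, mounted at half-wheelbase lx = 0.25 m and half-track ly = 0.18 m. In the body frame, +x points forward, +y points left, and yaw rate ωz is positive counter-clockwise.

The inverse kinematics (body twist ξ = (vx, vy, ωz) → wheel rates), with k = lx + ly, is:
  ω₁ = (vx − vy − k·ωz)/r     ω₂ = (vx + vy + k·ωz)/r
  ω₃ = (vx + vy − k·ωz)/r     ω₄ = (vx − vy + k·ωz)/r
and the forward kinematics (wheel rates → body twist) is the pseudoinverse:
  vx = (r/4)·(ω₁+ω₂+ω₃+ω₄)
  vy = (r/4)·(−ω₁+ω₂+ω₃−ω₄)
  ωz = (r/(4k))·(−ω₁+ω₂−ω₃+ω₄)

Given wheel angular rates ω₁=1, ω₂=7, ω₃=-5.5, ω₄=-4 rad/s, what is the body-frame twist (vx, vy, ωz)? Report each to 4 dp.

(-0.0150, 0.0450, 0.1744)

k = lx + ly = 0.25 + 0.18 = 0.4300
ω₁+ω₂+ω₃+ω₄ = -1.5000  →  vx = (0.04/4)·-1.5000 = -0.0150
−ω₁+ω₂+ω₃−ω₄ = 4.5000  →  vy = (0.04/4)·4.5000 = 0.0450
−ω₁+ω₂−ω₃+ω₄ = 7.5000  →  ωz = (0.04/1.7200)·7.5000 = 0.1744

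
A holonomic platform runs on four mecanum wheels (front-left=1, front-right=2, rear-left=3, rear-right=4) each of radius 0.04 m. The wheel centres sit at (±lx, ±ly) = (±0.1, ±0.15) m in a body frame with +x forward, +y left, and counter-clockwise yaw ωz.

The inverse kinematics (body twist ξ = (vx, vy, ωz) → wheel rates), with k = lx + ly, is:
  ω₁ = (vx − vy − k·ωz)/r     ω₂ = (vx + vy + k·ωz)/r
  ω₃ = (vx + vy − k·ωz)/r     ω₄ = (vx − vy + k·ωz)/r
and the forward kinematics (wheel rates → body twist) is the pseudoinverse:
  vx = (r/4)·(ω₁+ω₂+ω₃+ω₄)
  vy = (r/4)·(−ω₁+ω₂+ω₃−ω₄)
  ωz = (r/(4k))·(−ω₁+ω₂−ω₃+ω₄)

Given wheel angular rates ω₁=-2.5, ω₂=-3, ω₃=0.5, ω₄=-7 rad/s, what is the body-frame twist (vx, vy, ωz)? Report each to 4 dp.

(-0.1200, 0.0700, -0.3200)

k = lx + ly = 0.1 + 0.15 = 0.2500
ω₁+ω₂+ω₃+ω₄ = -12.0000  →  vx = (0.04/4)·-12.0000 = -0.1200
−ω₁+ω₂+ω₃−ω₄ = 7.0000  →  vy = (0.04/4)·7.0000 = 0.0700
−ω₁+ω₂−ω₃+ω₄ = -8.0000  →  ωz = (0.04/1.0000)·-8.0000 = -0.3200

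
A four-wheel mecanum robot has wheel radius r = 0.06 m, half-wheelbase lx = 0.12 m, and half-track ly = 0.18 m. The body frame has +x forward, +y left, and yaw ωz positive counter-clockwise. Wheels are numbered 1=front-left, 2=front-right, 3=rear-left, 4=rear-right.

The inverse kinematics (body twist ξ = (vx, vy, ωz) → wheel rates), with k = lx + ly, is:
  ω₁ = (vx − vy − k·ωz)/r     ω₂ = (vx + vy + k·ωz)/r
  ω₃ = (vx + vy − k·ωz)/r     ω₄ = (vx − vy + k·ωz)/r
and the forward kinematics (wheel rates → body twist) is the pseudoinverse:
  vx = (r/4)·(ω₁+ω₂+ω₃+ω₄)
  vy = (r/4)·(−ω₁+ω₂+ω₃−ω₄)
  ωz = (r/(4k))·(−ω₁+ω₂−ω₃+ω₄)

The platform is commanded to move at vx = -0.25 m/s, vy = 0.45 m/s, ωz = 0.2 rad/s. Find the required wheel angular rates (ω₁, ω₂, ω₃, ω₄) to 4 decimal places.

(-12.6667, 4.3333, 2.3333, -10.6667)

k = lx + ly = 0.12 + 0.18 = 0.3000;  k·ωz = 0.3000·0.2 = 0.0600
ω₁ (FL) = (vx − vy − k·ωz)/r = -0.7600/0.06 = -12.6667
ω₂ (FR) = (vx + vy + k·ωz)/r = 0.2600/0.06 = 4.3333
ω₃ (RL) = (vx + vy − k·ωz)/r = 0.1400/0.06 = 2.3333
ω₄ (RR) = (vx − vy + k·ωz)/r = -0.6400/0.06 = -10.6667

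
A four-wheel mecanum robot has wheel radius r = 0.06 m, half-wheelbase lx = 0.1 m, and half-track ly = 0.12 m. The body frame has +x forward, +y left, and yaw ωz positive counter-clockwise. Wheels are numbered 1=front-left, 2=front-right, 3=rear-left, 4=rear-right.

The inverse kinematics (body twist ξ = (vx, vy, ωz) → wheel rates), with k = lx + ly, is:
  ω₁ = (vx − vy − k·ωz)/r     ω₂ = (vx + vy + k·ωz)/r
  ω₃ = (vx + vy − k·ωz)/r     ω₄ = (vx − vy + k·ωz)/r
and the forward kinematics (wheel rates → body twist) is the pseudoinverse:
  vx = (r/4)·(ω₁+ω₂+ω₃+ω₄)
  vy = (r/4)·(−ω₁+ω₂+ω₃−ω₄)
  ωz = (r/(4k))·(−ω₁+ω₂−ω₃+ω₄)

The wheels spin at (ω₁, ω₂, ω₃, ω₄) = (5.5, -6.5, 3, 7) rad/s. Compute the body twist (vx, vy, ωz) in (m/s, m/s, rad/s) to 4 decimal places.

(0.1350, -0.2400, -0.5455)

k = lx + ly = 0.1 + 0.12 = 0.2200
ω₁+ω₂+ω₃+ω₄ = 9.0000  →  vx = (0.06/4)·9.0000 = 0.1350
−ω₁+ω₂+ω₃−ω₄ = -16.0000  →  vy = (0.06/4)·-16.0000 = -0.2400
−ω₁+ω₂−ω₃+ω₄ = -8.0000  →  ωz = (0.06/0.8800)·-8.0000 = -0.5455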